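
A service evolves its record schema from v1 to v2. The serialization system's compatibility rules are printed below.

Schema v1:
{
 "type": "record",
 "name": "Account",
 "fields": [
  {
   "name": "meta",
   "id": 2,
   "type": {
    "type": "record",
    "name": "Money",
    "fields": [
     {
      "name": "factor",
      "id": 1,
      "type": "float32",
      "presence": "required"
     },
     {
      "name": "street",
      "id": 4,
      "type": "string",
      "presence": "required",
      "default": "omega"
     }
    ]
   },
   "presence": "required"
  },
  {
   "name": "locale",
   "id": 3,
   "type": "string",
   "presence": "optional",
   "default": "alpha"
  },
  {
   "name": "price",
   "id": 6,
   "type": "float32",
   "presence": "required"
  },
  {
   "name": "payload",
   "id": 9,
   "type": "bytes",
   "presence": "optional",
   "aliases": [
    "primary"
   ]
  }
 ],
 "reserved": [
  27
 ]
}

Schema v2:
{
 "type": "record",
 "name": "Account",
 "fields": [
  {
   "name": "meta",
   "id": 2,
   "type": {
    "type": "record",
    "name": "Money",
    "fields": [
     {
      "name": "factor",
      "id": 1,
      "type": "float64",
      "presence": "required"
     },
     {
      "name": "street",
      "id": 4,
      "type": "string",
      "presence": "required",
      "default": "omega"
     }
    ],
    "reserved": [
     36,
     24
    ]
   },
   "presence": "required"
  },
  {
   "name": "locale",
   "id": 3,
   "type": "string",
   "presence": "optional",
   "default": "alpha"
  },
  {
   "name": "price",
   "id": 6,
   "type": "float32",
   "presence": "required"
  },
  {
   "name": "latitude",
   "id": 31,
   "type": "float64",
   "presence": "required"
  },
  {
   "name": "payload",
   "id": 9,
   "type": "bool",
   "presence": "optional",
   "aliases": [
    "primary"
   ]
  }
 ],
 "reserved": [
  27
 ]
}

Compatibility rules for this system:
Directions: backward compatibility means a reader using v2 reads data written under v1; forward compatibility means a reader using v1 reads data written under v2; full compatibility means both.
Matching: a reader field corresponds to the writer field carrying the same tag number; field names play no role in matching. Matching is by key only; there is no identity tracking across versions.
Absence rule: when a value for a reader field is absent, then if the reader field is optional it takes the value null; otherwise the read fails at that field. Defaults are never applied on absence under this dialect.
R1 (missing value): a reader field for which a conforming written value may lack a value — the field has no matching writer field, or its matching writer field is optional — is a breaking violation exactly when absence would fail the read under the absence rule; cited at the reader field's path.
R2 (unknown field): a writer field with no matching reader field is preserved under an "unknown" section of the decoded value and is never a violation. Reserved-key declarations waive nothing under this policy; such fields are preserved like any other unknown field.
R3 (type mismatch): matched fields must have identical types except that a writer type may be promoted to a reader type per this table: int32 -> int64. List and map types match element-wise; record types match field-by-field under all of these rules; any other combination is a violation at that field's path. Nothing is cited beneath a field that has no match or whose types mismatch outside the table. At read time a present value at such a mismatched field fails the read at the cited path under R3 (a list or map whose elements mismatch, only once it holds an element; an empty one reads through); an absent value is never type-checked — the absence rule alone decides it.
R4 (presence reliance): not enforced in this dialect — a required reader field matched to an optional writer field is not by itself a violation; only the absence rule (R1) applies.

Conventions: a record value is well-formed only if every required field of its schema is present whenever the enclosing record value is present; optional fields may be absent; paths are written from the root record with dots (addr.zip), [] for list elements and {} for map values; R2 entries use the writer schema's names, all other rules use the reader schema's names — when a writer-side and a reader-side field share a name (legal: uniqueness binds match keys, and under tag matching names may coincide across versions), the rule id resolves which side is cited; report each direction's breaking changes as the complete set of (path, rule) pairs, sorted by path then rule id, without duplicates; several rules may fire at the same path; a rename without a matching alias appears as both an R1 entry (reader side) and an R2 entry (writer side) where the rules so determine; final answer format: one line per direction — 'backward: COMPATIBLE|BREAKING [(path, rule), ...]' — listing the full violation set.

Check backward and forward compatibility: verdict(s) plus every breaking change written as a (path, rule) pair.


backward: BREAKING [(latitude, R1), (meta.factor, R3), (payload, R3)]; forward: BREAKING [(meta.factor, R3), (payload, R3)]

arrows below run writer -> reader for Account
checking backward for Account: reader v2 against writer v1:
  Money -> Money, writer required: meta aligns to meta
  string -> string, writer optional: locale aligns to locale
  float32 -> float32, writer required: price aligns to price
  latitude: no writer match
  bytes -> bool, writer optional: payload aligns to payload
  float32 -> float64, writer required: meta.factor aligns to meta.factor
  string -> string, writer required: meta.street aligns to meta.street
  rule R1 violated at latitude
  rule R3 violated at meta.factor
  rule R3 violated at payload
  => 3 violation(s): backward is BREAKING for Account
checking forward for Account: reader v1 against writer v2:
  Money -> Money, writer required: meta aligns to meta
  string -> string, writer optional: locale aligns to locale
  float32 -> float32, writer required: price aligns to price
  bool -> bytes, writer optional: payload aligns to payload
  leftover writer field: latitude
  float64 -> float32, writer required: meta.factor aligns to meta.factor
  string -> string, writer required: meta.street aligns to meta.street
  rule R3 violated at meta.factor
  rule R3 violated at payload
  => 2 violation(s): forward is BREAKING for Account


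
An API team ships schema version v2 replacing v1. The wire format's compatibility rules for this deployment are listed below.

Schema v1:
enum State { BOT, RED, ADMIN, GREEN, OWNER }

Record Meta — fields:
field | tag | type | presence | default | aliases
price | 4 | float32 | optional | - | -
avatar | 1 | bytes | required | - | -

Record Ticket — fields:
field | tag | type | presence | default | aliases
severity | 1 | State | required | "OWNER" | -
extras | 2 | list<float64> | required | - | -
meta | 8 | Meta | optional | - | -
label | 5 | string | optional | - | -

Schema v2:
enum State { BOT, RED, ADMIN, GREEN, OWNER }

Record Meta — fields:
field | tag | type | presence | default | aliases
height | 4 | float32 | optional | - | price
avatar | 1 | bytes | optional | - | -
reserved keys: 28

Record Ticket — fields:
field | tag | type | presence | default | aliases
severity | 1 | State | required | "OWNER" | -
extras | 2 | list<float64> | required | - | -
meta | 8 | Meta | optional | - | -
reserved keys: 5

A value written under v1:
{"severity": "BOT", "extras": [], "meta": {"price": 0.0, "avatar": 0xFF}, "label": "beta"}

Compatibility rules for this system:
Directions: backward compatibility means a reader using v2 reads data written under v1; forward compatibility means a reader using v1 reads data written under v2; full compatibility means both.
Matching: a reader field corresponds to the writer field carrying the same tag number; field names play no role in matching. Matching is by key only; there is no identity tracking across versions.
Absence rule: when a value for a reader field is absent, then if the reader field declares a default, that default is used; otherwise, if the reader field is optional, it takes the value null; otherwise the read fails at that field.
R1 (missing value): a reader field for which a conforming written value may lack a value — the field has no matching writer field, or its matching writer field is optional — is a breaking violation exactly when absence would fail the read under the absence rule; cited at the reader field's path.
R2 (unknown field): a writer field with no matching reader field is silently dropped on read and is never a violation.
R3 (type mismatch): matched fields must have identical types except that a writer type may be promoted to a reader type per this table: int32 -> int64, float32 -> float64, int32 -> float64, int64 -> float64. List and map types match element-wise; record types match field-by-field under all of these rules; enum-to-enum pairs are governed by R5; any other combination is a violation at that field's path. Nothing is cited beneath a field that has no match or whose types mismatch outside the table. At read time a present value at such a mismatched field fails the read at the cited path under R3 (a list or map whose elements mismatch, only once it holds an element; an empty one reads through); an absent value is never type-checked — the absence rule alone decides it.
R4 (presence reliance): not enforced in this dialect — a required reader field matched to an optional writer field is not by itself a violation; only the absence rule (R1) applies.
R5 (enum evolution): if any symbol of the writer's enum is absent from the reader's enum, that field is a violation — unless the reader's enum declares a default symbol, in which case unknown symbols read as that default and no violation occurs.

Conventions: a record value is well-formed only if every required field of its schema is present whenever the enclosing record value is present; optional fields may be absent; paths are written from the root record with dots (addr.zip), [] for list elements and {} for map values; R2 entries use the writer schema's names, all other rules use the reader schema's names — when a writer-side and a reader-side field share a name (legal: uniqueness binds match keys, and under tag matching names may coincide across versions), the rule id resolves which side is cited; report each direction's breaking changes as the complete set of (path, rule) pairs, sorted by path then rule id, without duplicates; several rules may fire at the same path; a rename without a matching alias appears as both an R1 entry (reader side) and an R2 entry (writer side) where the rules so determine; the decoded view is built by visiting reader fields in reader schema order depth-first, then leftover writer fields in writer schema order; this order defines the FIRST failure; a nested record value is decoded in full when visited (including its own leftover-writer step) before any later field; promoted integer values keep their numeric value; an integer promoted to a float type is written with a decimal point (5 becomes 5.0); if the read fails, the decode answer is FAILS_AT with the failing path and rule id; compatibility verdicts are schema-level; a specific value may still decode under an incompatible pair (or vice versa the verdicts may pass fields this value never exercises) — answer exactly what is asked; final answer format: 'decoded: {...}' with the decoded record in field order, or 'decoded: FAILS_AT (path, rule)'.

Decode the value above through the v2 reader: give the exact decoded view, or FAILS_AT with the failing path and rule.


decoded: {"severity": "BOT", "extras": [], "meta": {"height": 0.0, "avatar": 0xFF}}

arrows below run writer -> reader for Ticket
decode (reader v2):
  severity := "BOT"
  extras := []
  meta.height := 0.0 (from writer price)
  meta.avatar := 0xFF
  writer label: unmatched, discarded
  => decoded: {"severity": "BOT", "extras": [], "meta": {"height": 0.0, "avatar": 0xFF}}
the rest of the Ticket diff is inert for this question:
  field avatar in record Meta: required changed to optional -> shifts the Ticket verdicts, not this decode


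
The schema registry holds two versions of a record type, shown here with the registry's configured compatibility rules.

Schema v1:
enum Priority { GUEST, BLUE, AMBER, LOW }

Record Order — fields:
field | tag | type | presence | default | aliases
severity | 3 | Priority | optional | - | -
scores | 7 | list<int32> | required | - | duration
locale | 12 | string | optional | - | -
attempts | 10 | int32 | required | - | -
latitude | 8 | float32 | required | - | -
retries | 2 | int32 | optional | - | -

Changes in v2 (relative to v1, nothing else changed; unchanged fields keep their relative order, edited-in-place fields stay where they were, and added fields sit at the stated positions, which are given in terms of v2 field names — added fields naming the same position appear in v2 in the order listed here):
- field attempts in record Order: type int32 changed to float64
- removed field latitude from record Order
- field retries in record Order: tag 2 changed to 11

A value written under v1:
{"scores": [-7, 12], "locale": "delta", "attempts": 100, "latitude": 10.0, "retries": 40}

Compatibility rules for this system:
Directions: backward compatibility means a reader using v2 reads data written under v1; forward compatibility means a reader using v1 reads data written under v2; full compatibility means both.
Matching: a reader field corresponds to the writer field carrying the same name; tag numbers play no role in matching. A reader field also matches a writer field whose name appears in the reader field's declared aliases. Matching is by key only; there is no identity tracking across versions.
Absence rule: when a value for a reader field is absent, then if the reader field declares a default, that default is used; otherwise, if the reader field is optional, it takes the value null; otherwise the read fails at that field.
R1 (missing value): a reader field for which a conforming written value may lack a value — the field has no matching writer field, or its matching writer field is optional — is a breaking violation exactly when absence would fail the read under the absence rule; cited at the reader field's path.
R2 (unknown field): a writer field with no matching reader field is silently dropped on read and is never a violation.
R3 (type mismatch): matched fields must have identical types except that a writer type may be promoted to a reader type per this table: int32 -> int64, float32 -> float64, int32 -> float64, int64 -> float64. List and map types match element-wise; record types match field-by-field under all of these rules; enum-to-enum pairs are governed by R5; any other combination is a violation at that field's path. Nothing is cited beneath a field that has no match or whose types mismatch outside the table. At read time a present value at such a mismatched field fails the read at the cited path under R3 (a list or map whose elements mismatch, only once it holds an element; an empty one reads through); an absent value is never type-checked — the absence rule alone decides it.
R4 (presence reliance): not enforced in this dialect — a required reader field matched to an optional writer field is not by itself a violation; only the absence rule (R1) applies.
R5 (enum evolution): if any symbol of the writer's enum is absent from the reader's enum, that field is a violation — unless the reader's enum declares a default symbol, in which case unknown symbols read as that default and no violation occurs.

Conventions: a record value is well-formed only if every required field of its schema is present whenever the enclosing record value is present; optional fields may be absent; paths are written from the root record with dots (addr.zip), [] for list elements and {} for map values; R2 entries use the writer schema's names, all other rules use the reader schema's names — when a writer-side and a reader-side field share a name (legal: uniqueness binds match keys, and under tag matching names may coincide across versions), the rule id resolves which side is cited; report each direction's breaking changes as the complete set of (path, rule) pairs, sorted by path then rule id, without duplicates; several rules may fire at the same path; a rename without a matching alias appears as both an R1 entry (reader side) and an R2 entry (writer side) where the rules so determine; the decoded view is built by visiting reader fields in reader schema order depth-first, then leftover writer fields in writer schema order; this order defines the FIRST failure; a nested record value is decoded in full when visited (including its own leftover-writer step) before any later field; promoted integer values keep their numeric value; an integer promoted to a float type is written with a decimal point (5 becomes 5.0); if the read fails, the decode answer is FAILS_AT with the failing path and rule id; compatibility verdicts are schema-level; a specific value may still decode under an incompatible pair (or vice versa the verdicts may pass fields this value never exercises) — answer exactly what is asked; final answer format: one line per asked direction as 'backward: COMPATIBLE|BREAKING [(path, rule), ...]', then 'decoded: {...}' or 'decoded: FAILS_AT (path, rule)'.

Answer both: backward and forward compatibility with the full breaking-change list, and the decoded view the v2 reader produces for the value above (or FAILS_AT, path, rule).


backward: COMPATIBLE []; forward: BREAKING [(attempts, R3), (latitude, R1)]; decoded: {"severity": null, "scores": [-7, 12], "locale": "delta", "attempts": 100.0, "retries": 40}

each type pair in Order: writer, then reader
checking backward for Order: reader v2 against writer v1:
  Priority -> Priority, writer optional: severity aligns to severity
  list<int32> -> list<int32>, writer required: scores aligns to scores
  string -> string, writer optional: locale aligns to locale
  int32 -> float64, writer required: attempts aligns to attempts
  int32 -> int32, writer optional: retries aligns to retries
  leftover writer field: latitude
  => backward: COMPATIBLE
checking forward for Order: reader v1 against writer v2:
  Priority -> Priority, writer optional: severity aligns to severity
  list<int32> -> list<int32>, writer required: scores aligns to scores
  string -> string, writer optional: locale aligns to locale
  float64 -> int32, writer required: attempts aligns to attempts
  no writer field matches reader latitude
  int32 -> int32, writer optional: retries aligns to retries
  rule R3 violated at attempts
  rule R1 violated at latitude
  => 2 violation(s): forward is BREAKING for Order
migrating the Order value to v2:
  severity := null (not supplied -> null)
  scores := [-7, 12]
  locale := "delta"
  attempts := 100.0 (int32 -> float64)
  retries := 40
  writer latitude: unmatched, discarded
  => decoded: {"severity": null, "scores": [-7, 12], "locale": "delta", "attempts": 100.0, "retries": 40}


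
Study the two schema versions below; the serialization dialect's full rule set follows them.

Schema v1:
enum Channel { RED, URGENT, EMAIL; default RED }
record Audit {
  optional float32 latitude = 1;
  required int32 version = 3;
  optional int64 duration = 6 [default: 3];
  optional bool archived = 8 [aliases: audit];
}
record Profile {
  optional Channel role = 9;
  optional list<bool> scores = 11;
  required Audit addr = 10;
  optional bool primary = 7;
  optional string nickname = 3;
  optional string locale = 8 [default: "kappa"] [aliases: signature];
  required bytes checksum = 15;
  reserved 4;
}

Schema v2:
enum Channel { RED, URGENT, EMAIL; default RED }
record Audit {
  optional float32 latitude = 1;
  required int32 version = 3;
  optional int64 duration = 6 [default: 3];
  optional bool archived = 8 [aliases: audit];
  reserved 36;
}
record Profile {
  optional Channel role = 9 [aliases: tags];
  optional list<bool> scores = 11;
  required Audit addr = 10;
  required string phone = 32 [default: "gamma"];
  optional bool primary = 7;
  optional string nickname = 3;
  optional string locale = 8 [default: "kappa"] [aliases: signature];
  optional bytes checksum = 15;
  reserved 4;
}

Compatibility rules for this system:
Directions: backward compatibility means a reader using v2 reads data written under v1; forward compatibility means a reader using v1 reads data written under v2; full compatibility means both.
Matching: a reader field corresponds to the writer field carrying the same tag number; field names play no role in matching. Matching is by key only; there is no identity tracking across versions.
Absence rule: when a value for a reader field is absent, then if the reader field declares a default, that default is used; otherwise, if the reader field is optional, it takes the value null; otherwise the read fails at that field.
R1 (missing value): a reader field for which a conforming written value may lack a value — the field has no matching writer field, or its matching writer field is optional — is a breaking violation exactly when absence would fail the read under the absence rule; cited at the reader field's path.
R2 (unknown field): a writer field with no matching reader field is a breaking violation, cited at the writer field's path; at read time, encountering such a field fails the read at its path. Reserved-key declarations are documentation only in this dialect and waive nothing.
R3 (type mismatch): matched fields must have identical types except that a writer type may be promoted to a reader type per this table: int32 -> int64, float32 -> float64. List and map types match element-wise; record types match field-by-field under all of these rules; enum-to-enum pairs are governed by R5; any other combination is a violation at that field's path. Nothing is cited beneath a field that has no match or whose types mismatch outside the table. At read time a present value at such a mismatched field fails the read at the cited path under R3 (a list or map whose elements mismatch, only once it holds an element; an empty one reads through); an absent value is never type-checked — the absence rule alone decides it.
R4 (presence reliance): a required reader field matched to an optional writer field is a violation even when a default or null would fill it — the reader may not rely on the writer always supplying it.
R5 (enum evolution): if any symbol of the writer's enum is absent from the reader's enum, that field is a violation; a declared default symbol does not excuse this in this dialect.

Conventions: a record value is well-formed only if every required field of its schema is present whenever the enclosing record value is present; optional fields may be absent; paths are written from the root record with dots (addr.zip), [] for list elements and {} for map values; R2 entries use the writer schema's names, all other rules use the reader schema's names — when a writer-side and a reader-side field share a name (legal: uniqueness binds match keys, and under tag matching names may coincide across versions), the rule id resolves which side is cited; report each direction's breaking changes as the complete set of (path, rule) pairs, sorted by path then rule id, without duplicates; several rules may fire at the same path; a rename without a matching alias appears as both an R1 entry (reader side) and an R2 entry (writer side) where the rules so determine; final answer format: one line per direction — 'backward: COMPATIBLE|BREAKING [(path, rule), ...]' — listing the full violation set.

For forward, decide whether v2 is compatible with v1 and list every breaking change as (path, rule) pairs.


forward: BREAKING [(checksum, R1), (checksum, R4), (phone, R2)]

the writer's type comes first in each Profile pair
forward analysis of Profile with v1 as reader and v2 as writer:
  role: paired with writer role (Channel -> Channel; writer optional)
  scores: paired with writer scores (list<bool> -> list<bool>; writer optional)
  addr: paired with writer addr (Audit -> Audit; writer required)
  primary: paired with writer primary (bool -> bool; writer optional)
  nickname: paired with writer nickname (string -> string; writer optional)
  locale: paired with writer locale (string -> string; writer optional)
  checksum: paired with writer checksum (bytes -> bytes; writer optional)
  writer field phone has no reader counterpart
  addr.latitude: paired with writer addr.latitude (float32 -> float32; writer optional)
  addr.version: paired with writer addr.version (int32 -> int32; writer required)
  addr.duration: paired with writer addr.duration (int64 -> int64; writer optional)
  addr.archived: paired with writer addr.archived (bool -> bool; writer optional)
  R1 fires at checksum
  R4 fires at checksum
  R2 fires at phone
  => 3 violation(s): forward is BREAKING for Profile


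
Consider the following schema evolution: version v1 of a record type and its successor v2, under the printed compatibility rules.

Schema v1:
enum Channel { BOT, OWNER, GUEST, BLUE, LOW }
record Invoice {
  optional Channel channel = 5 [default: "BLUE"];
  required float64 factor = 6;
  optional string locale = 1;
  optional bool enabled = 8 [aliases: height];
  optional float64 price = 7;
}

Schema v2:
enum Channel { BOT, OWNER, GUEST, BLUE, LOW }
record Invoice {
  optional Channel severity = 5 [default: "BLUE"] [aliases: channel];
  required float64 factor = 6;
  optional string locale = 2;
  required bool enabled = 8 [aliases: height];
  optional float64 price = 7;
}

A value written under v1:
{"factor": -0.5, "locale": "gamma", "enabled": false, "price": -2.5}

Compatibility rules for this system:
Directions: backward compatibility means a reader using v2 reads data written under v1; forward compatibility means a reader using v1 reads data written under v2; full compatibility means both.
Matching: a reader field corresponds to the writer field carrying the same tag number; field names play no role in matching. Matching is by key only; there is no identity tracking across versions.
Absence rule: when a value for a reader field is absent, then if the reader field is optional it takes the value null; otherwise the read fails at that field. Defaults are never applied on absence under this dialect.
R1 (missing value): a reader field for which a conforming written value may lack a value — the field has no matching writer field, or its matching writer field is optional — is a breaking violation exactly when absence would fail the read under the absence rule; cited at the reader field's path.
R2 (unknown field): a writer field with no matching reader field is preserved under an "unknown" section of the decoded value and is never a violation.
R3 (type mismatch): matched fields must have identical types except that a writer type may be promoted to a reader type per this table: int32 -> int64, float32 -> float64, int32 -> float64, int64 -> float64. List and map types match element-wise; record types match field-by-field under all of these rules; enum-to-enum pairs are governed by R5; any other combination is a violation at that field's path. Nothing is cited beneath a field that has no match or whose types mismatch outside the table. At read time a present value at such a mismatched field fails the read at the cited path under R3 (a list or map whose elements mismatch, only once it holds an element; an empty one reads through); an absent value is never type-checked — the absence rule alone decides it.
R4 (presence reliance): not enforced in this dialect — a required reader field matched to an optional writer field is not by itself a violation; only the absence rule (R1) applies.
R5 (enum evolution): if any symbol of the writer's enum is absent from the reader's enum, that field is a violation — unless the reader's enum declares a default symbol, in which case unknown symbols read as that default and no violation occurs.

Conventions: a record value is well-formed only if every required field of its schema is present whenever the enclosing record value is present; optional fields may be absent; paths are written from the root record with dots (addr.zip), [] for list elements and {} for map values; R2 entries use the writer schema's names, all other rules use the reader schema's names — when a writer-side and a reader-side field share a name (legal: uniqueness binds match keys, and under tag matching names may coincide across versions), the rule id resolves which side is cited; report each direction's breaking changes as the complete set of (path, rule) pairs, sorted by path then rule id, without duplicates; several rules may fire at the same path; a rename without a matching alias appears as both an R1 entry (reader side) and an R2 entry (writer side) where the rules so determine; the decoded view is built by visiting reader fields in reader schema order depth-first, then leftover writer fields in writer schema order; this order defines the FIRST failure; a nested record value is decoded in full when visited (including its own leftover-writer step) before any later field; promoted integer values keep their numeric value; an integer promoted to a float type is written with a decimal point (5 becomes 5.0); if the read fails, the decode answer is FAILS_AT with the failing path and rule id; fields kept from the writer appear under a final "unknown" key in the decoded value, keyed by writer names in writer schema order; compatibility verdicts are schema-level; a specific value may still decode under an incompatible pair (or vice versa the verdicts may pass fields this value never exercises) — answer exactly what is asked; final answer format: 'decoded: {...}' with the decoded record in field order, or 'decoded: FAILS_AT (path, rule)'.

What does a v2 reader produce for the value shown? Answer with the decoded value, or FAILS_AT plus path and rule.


in Invoice below, arrows point writer -> reader
migrating the Invoice value to v2:
  severity := null (missing; optional => null)
  factor := -0.5
  locale := null (missing; optional => null)
  enabled := false
  price := -2.5
  writer locale: kept under "unknown"
  => decoded: {"severity": null, "factor": -0.5, "locale": null, "enabled": false, "price": -2.5, "unknown": {"locale": "gamma"}}
checking off the Invoice differences that do not matter here:
  field enabled in record Invoice: optional changed to required -> changes Invoice's schema-level verdicts only — the decode of this value is the same

decoded: {"severity": null, "factor": -0.5, "locale": null, "enabled": false, "price": -2.5, "unknown": {"locale": "gamma"}}


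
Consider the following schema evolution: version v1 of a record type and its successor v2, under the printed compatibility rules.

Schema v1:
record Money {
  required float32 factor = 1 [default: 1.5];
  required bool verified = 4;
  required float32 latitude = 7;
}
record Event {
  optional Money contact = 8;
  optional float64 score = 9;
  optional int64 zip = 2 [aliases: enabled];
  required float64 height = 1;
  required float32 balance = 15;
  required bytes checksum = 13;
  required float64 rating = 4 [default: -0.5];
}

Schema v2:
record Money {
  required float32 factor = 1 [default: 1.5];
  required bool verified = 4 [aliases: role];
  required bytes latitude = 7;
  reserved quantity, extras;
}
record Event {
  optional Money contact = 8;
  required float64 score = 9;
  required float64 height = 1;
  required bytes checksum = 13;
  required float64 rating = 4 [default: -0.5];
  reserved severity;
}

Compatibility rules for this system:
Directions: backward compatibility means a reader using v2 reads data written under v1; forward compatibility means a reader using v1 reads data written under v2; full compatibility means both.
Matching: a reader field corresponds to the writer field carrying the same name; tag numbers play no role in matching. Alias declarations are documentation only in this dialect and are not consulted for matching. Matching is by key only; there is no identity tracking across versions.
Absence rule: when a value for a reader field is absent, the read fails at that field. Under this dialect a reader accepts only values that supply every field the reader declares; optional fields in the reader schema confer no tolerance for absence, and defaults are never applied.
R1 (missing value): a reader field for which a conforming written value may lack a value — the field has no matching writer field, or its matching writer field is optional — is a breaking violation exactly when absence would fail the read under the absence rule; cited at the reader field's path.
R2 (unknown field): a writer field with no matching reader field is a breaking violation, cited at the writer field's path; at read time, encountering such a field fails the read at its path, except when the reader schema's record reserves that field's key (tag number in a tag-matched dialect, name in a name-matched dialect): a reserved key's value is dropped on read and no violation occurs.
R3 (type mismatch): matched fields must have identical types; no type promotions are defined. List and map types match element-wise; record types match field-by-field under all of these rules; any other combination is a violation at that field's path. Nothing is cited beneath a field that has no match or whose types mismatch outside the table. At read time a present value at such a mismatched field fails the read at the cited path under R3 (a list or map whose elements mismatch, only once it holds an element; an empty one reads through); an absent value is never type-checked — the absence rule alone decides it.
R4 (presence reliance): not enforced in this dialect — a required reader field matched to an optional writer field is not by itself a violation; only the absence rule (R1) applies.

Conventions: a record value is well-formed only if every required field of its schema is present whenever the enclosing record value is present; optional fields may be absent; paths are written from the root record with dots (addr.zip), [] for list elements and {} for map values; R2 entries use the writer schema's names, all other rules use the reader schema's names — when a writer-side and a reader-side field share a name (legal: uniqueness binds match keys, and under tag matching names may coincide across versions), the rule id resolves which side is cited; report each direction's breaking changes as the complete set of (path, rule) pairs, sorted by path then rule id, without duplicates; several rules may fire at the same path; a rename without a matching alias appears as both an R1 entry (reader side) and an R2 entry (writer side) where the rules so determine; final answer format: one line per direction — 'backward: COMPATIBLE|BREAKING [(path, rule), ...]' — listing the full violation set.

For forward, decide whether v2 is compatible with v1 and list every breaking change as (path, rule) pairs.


each type pair in Event: writer, then reader
checking forward for Event: reader v1 against writer v2:
  Money -> Money, writer optional: contact aligns to contact
  float64 -> float64, writer required: score aligns to score
  no writer field matches reader zip
  float64 -> float64, writer required: height aligns to height
  no writer field matches reader balance
  bytes -> bytes, writer required: checksum aligns to checksum
  float64 -> float64, writer required: rating aligns to rating
  float32 -> float32, writer required: contact.factor aligns to contact.factor
  bool -> bool, writer required: contact.verified aligns to contact.verified
  bytes -> float32, writer required: contact.latitude aligns to contact.latitude
  rule R1 violated at balance
  rule R1 violated at contact
  rule R3 violated at contact.latitude
  rule R1 violated at zip
  => 4 violation(s): forward is BREAKING for Event
checking off the Event differences that do not matter here:
  removed field zip from record Event -> affects backward compatibility only, which is not asked

forward: BREAKING [(balance, R1), (contact, R1), (contact.latitude, R3), (zip, R1)]


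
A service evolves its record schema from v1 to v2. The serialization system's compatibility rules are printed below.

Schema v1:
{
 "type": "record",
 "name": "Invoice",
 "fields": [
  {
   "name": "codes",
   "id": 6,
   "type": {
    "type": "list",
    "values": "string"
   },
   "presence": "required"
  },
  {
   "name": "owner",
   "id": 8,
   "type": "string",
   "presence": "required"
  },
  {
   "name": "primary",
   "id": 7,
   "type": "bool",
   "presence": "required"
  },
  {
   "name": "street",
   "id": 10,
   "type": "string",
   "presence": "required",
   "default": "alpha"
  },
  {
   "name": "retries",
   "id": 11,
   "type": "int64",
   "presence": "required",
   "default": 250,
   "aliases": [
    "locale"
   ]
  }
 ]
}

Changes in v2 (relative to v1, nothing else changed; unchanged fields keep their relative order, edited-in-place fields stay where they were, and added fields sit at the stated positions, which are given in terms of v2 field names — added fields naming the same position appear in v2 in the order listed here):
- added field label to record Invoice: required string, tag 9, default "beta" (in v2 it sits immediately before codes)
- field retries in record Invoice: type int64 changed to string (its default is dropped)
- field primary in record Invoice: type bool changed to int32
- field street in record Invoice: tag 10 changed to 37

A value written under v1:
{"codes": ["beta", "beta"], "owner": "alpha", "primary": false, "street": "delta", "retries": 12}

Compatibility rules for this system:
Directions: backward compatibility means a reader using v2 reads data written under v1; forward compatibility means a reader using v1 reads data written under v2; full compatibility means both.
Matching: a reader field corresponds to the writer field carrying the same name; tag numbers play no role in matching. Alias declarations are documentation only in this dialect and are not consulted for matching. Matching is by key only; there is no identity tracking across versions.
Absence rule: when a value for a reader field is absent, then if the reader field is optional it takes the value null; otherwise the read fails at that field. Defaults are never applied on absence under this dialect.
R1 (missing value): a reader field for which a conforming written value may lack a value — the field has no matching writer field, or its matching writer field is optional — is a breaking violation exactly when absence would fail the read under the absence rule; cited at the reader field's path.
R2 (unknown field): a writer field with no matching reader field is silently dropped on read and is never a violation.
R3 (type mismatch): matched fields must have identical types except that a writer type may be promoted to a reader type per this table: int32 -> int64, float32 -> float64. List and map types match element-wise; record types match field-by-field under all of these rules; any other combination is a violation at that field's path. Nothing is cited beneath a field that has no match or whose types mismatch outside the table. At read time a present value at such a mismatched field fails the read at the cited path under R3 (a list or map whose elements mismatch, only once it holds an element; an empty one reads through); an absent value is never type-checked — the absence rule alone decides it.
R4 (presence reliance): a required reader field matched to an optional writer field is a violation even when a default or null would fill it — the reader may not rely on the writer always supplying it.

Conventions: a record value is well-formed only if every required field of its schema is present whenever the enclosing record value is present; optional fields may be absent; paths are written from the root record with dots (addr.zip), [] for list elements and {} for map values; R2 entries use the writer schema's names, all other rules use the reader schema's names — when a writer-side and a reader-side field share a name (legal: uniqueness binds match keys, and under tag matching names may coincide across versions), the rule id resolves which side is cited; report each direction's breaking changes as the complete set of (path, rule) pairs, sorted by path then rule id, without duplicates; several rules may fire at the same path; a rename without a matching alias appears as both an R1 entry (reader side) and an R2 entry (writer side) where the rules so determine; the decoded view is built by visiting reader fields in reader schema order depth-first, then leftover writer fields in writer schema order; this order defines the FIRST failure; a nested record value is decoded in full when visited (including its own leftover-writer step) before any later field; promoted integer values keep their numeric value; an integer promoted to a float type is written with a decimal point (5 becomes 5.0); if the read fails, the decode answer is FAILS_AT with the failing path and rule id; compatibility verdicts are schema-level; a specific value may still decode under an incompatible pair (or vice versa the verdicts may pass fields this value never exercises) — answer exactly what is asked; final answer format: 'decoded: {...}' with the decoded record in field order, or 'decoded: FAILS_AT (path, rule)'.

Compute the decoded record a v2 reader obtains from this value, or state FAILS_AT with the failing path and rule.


arrows below run writer -> reader for Invoice
decoding the Invoice value with the v2 reader:
  read fails at label under R1 (no fill)
  => FAILS_AT (label, R1)
ruling out the remaining Invoice differences:
  field retries in record Invoice: type int64 changed to string (its default is dropped) -> a verdict-level change on Invoice — the shown value reads the same
  field primary in record Invoice: type bool changed to int32 -> a verdict-level change on Invoice — the shown value reads the same
  field street in record Invoice: tag 10 changed to 37 -> fires no rule on Invoice under this dialect and leaves the result unchanged

decoded: FAILS_AT (label, R1)
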